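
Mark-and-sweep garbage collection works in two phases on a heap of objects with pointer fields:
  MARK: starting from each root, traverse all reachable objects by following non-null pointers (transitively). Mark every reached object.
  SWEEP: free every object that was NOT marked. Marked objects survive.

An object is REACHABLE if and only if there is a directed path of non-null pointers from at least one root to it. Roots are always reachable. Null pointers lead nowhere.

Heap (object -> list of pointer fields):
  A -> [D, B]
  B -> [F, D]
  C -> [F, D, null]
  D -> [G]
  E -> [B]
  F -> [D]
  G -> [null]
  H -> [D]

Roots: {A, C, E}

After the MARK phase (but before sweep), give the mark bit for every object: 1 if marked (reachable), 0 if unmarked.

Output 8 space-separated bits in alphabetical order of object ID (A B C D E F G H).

Roots: A C E
Mark A: refs=D B, marked=A
Mark C: refs=F D null, marked=A C
Mark E: refs=B, marked=A C E
Mark D: refs=G, marked=A C D E
Mark B: refs=F D, marked=A B C D E
Mark F: refs=D, marked=A B C D E F
Mark G: refs=null, marked=A B C D E F G
Unmarked (collected): H

Answer: 1 1 1 1 1 1 1 0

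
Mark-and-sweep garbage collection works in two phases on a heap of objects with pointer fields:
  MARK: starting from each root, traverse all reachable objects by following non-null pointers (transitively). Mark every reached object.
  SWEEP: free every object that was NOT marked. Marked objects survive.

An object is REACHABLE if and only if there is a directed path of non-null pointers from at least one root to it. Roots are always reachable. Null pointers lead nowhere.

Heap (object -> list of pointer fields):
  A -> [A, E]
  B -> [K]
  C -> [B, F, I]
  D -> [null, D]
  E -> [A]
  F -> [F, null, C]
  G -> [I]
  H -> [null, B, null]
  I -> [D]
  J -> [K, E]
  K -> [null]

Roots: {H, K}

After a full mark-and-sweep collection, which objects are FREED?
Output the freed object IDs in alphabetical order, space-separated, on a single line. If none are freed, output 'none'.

Roots: H K
Mark H: refs=null B null, marked=H
Mark K: refs=null, marked=H K
Mark B: refs=K, marked=B H K
Unmarked (collected): A C D E F G I J

Answer: A C D E F G I J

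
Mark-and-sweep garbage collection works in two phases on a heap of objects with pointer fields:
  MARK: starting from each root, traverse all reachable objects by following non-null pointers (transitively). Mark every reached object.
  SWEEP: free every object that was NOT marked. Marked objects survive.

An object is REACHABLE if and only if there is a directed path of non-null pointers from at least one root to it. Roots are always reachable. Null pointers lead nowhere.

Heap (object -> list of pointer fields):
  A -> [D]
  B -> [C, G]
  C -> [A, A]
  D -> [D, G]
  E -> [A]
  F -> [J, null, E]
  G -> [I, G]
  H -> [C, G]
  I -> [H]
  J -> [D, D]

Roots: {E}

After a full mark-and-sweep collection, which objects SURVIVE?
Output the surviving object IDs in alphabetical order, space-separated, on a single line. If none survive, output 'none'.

Answer: A C D E G H I

Derivation:
Roots: E
Mark E: refs=A, marked=E
Mark A: refs=D, marked=A E
Mark D: refs=D G, marked=A D E
Mark G: refs=I G, marked=A D E G
Mark I: refs=H, marked=A D E G I
Mark H: refs=C G, marked=A D E G H I
Mark C: refs=A A, marked=A C D E G H I
Unmarked (collected): B F J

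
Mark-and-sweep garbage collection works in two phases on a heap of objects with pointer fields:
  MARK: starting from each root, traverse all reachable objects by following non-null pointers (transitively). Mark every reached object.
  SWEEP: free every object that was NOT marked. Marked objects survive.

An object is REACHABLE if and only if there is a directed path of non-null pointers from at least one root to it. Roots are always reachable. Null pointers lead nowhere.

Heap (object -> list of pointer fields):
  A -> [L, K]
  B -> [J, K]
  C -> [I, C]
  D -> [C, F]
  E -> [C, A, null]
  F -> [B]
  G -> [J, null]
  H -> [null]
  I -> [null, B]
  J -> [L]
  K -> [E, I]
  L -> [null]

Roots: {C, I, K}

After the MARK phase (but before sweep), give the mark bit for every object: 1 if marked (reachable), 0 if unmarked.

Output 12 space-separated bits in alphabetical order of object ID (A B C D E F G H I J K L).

Roots: C I K
Mark C: refs=I C, marked=C
Mark I: refs=null B, marked=C I
Mark K: refs=E I, marked=C I K
Mark B: refs=J K, marked=B C I K
Mark E: refs=C A null, marked=B C E I K
Mark J: refs=L, marked=B C E I J K
Mark A: refs=L K, marked=A B C E I J K
Mark L: refs=null, marked=A B C E I J K L
Unmarked (collected): D F G H

Answer: 1 1 1 0 1 0 0 0 1 1 1 1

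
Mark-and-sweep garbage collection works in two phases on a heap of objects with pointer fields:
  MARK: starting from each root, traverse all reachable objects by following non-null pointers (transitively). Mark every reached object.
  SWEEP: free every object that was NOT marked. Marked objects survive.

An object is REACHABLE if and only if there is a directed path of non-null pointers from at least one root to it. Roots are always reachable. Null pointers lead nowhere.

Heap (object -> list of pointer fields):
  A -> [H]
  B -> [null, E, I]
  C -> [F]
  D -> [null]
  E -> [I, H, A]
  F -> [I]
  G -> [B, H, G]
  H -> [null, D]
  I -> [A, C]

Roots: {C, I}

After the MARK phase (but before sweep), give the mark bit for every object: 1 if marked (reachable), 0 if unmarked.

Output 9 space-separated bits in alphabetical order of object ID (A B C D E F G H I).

Roots: C I
Mark C: refs=F, marked=C
Mark I: refs=A C, marked=C I
Mark F: refs=I, marked=C F I
Mark A: refs=H, marked=A C F I
Mark H: refs=null D, marked=A C F H I
Mark D: refs=null, marked=A C D F H I
Unmarked (collected): B E G

Answer: 1 0 1 1 0 1 0 1 1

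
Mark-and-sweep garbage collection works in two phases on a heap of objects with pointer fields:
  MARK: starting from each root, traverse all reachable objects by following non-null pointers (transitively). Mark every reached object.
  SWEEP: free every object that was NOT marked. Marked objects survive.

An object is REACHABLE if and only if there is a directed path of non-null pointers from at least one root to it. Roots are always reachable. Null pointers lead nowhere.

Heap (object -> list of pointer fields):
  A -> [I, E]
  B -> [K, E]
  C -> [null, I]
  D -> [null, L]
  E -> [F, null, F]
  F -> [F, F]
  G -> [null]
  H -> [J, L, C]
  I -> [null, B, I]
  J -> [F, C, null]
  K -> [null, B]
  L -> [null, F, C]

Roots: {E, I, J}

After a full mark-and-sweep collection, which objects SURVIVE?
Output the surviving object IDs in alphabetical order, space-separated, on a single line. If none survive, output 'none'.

Answer: B C E F I J K

Derivation:
Roots: E I J
Mark E: refs=F null F, marked=E
Mark I: refs=null B I, marked=E I
Mark J: refs=F C null, marked=E I J
Mark F: refs=F F, marked=E F I J
Mark B: refs=K E, marked=B E F I J
Mark C: refs=null I, marked=B C E F I J
Mark K: refs=null B, marked=B C E F I J K
Unmarked (collected): A D G H L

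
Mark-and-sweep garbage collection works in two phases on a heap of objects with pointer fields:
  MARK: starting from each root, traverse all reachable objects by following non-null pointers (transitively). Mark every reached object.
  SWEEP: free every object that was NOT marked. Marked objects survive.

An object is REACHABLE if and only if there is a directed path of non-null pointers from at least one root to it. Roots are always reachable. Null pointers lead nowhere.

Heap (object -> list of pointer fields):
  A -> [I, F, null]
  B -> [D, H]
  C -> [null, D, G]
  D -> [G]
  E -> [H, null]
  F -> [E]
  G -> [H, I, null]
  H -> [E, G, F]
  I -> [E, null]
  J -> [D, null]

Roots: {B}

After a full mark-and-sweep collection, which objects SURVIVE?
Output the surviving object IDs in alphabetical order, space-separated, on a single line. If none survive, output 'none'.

Answer: B D E F G H I

Derivation:
Roots: B
Mark B: refs=D H, marked=B
Mark D: refs=G, marked=B D
Mark H: refs=E G F, marked=B D H
Mark G: refs=H I null, marked=B D G H
Mark E: refs=H null, marked=B D E G H
Mark F: refs=E, marked=B D E F G H
Mark I: refs=E null, marked=B D E F G H I
Unmarked (collected): A C J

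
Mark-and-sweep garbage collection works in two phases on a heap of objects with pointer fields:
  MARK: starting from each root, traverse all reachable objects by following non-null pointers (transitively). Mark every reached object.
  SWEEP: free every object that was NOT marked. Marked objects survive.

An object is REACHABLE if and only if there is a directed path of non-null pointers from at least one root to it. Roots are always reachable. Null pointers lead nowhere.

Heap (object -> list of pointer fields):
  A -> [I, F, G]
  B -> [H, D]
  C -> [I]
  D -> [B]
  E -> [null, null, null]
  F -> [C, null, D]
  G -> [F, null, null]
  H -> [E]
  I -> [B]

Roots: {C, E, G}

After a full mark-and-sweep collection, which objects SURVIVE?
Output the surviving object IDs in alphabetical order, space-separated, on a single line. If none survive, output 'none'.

Roots: C E G
Mark C: refs=I, marked=C
Mark E: refs=null null null, marked=C E
Mark G: refs=F null null, marked=C E G
Mark I: refs=B, marked=C E G I
Mark F: refs=C null D, marked=C E F G I
Mark B: refs=H D, marked=B C E F G I
Mark D: refs=B, marked=B C D E F G I
Mark H: refs=E, marked=B C D E F G H I
Unmarked (collected): A

Answer: B C D E F G H I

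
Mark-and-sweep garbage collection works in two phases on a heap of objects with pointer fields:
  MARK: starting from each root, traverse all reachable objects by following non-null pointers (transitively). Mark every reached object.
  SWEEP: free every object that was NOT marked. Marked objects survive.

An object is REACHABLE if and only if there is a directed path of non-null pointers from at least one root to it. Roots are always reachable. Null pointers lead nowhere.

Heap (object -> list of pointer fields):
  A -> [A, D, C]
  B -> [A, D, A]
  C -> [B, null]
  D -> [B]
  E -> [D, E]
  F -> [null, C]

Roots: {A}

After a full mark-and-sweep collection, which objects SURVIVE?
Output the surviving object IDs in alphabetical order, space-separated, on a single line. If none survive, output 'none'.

Answer: A B C D

Derivation:
Roots: A
Mark A: refs=A D C, marked=A
Mark D: refs=B, marked=A D
Mark C: refs=B null, marked=A C D
Mark B: refs=A D A, marked=A B C D
Unmarked (collected): E F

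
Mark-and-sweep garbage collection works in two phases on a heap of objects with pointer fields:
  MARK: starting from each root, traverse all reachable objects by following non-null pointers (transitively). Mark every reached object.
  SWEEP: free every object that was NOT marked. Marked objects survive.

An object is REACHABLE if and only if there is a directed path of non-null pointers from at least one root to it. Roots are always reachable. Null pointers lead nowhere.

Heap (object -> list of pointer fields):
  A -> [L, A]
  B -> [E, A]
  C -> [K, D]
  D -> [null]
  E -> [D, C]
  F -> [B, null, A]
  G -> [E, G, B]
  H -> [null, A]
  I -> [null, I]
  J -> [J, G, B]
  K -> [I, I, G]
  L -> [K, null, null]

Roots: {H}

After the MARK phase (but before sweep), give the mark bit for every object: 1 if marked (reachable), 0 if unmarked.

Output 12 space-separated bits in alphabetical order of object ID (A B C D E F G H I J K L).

Answer: 1 1 1 1 1 0 1 1 1 0 1 1

Derivation:
Roots: H
Mark H: refs=null A, marked=H
Mark A: refs=L A, marked=A H
Mark L: refs=K null null, marked=A H L
Mark K: refs=I I G, marked=A H K L
Mark I: refs=null I, marked=A H I K L
Mark G: refs=E G B, marked=A G H I K L
Mark E: refs=D C, marked=A E G H I K L
Mark B: refs=E A, marked=A B E G H I K L
Mark D: refs=null, marked=A B D E G H I K L
Mark C: refs=K D, marked=A B C D E G H I K L
Unmarked (collected): F J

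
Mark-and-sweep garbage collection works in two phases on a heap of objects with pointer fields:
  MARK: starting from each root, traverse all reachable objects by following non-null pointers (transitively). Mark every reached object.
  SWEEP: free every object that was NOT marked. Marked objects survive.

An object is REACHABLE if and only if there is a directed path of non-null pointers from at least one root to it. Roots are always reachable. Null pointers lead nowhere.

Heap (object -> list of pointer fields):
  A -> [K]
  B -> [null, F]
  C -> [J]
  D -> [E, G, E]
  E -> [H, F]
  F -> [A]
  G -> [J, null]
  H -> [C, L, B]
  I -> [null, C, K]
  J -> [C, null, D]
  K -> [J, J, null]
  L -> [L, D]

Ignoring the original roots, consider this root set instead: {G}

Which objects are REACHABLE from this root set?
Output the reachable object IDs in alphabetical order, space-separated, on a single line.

Answer: A B C D E F G H J K L

Derivation:
Roots: G
Mark G: refs=J null, marked=G
Mark J: refs=C null D, marked=G J
Mark C: refs=J, marked=C G J
Mark D: refs=E G E, marked=C D G J
Mark E: refs=H F, marked=C D E G J
Mark H: refs=C L B, marked=C D E G H J
Mark F: refs=A, marked=C D E F G H J
Mark L: refs=L D, marked=C D E F G H J L
Mark B: refs=null F, marked=B C D E F G H J L
Mark A: refs=K, marked=A B C D E F G H J L
Mark K: refs=J J null, marked=A B C D E F G H J K L
Unmarked (collected): I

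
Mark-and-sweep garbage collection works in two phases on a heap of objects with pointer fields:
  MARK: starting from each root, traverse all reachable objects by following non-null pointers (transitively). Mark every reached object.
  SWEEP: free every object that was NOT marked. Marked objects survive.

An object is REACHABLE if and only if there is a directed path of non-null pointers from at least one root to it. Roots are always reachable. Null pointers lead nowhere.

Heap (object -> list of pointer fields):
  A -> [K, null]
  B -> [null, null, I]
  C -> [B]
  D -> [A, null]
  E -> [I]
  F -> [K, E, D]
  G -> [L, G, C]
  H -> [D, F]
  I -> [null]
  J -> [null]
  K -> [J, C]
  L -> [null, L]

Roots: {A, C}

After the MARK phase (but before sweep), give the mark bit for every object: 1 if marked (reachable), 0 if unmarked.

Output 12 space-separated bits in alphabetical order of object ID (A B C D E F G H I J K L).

Answer: 1 1 1 0 0 0 0 0 1 1 1 0

Derivation:
Roots: A C
Mark A: refs=K null, marked=A
Mark C: refs=B, marked=A C
Mark K: refs=J C, marked=A C K
Mark B: refs=null null I, marked=A B C K
Mark J: refs=null, marked=A B C J K
Mark I: refs=null, marked=A B C I J K
Unmarked (collected): D E F G H L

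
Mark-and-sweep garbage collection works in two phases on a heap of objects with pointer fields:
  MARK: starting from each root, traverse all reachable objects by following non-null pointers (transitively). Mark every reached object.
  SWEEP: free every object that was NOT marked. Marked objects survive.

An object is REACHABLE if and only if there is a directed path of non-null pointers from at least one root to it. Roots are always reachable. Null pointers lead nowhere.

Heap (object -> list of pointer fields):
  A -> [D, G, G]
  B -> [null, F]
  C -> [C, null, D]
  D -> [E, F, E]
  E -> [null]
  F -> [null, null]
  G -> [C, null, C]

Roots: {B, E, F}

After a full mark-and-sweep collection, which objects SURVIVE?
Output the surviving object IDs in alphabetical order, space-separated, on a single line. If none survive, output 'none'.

Roots: B E F
Mark B: refs=null F, marked=B
Mark E: refs=null, marked=B E
Mark F: refs=null null, marked=B E F
Unmarked (collected): A C D G

Answer: B E F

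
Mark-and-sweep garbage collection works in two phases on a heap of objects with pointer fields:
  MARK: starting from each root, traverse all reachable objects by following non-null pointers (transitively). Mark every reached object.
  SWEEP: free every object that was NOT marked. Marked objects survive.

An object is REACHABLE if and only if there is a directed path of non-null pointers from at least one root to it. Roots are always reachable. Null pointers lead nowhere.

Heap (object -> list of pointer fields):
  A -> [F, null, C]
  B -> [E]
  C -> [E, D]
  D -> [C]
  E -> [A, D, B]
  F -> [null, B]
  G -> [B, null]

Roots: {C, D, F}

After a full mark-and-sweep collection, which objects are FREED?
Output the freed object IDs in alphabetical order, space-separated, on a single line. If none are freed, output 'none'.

Roots: C D F
Mark C: refs=E D, marked=C
Mark D: refs=C, marked=C D
Mark F: refs=null B, marked=C D F
Mark E: refs=A D B, marked=C D E F
Mark B: refs=E, marked=B C D E F
Mark A: refs=F null C, marked=A B C D E F
Unmarked (collected): G

Answer: G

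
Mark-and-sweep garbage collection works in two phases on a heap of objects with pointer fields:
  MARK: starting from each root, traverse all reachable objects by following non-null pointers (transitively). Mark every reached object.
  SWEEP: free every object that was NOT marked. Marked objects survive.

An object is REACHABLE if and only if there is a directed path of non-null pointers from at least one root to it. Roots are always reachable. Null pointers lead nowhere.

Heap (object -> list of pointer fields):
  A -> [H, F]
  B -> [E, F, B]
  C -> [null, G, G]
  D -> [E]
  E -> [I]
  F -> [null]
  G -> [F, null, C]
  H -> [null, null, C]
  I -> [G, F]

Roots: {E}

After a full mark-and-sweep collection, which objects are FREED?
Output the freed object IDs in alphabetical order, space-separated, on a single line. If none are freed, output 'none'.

Answer: A B D H

Derivation:
Roots: E
Mark E: refs=I, marked=E
Mark I: refs=G F, marked=E I
Mark G: refs=F null C, marked=E G I
Mark F: refs=null, marked=E F G I
Mark C: refs=null G G, marked=C E F G I
Unmarked (collected): A B D H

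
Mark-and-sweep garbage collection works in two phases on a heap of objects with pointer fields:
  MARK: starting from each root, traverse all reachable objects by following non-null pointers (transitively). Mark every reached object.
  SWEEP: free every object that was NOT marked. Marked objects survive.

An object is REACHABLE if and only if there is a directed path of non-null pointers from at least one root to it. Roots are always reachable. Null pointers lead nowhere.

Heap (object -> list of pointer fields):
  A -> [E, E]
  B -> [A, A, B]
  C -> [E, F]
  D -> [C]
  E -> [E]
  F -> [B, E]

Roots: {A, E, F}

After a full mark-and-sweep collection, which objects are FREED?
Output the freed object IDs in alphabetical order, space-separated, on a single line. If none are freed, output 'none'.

Answer: C D

Derivation:
Roots: A E F
Mark A: refs=E E, marked=A
Mark E: refs=E, marked=A E
Mark F: refs=B E, marked=A E F
Mark B: refs=A A B, marked=A B E F
Unmarked (collected): C D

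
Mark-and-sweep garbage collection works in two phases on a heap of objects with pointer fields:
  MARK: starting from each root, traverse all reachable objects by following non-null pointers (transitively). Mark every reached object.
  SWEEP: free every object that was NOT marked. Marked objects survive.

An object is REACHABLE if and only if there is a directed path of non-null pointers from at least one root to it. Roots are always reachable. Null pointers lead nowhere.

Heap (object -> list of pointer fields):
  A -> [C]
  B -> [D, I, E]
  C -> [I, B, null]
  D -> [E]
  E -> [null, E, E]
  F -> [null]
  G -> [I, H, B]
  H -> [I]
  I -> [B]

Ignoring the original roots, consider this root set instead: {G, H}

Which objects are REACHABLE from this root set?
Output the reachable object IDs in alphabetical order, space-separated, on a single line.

Roots: G H
Mark G: refs=I H B, marked=G
Mark H: refs=I, marked=G H
Mark I: refs=B, marked=G H I
Mark B: refs=D I E, marked=B G H I
Mark D: refs=E, marked=B D G H I
Mark E: refs=null E E, marked=B D E G H I
Unmarked (collected): A C F

Answer: B D E G H I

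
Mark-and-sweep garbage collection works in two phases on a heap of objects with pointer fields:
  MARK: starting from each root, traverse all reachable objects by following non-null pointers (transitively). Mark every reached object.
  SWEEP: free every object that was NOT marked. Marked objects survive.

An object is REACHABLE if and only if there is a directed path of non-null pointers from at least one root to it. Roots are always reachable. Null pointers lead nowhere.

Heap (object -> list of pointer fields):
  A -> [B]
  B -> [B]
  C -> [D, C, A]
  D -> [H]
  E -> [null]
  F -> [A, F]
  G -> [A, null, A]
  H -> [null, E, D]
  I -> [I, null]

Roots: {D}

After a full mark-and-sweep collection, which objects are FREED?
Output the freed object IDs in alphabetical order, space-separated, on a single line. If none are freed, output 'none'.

Roots: D
Mark D: refs=H, marked=D
Mark H: refs=null E D, marked=D H
Mark E: refs=null, marked=D E H
Unmarked (collected): A B C F G I

Answer: A B C F G I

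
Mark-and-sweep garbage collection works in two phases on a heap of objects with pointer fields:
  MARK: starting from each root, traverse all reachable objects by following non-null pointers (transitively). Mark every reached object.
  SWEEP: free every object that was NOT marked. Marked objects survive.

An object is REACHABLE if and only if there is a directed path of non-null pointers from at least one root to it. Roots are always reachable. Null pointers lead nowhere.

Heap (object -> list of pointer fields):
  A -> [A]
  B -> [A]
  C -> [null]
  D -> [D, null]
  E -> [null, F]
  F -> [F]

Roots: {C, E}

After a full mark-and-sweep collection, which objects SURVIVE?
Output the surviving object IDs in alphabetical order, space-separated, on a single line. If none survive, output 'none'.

Roots: C E
Mark C: refs=null, marked=C
Mark E: refs=null F, marked=C E
Mark F: refs=F, marked=C E F
Unmarked (collected): A B D

Answer: C E F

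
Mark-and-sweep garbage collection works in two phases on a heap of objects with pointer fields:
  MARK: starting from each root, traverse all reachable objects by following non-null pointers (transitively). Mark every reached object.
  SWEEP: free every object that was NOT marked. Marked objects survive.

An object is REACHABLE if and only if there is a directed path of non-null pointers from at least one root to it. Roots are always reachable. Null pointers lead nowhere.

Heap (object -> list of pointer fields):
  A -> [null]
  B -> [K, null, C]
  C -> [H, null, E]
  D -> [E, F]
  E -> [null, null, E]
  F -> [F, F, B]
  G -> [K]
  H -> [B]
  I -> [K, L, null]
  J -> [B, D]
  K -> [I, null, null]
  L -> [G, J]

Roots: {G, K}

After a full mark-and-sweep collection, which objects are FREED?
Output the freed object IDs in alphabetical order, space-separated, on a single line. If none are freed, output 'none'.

Roots: G K
Mark G: refs=K, marked=G
Mark K: refs=I null null, marked=G K
Mark I: refs=K L null, marked=G I K
Mark L: refs=G J, marked=G I K L
Mark J: refs=B D, marked=G I J K L
Mark B: refs=K null C, marked=B G I J K L
Mark D: refs=E F, marked=B D G I J K L
Mark C: refs=H null E, marked=B C D G I J K L
Mark E: refs=null null E, marked=B C D E G I J K L
Mark F: refs=F F B, marked=B C D E F G I J K L
Mark H: refs=B, marked=B C D E F G H I J K L
Unmarked (collected): A

Answer: A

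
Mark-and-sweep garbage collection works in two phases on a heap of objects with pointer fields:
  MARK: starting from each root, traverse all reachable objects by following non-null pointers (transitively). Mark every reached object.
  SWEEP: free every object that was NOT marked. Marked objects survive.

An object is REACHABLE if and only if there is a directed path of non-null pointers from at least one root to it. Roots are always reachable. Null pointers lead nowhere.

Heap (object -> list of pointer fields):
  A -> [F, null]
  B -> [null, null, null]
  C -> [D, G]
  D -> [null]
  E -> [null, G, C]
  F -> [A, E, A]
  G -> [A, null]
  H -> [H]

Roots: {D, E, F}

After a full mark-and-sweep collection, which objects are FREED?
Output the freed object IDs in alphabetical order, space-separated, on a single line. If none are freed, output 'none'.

Answer: B H

Derivation:
Roots: D E F
Mark D: refs=null, marked=D
Mark E: refs=null G C, marked=D E
Mark F: refs=A E A, marked=D E F
Mark G: refs=A null, marked=D E F G
Mark C: refs=D G, marked=C D E F G
Mark A: refs=F null, marked=A C D E F G
Unmarked (collected): B H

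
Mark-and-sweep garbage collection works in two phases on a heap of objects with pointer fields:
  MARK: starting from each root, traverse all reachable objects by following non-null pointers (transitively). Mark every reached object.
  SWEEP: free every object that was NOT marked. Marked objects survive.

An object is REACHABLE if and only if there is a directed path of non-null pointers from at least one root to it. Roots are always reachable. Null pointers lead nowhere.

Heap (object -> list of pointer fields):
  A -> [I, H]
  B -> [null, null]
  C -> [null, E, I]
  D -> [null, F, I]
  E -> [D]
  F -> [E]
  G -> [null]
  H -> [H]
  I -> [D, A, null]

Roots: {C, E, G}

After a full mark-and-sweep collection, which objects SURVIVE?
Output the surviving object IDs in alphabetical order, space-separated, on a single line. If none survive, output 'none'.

Roots: C E G
Mark C: refs=null E I, marked=C
Mark E: refs=D, marked=C E
Mark G: refs=null, marked=C E G
Mark I: refs=D A null, marked=C E G I
Mark D: refs=null F I, marked=C D E G I
Mark A: refs=I H, marked=A C D E G I
Mark F: refs=E, marked=A C D E F G I
Mark H: refs=H, marked=A C D E F G H I
Unmarked (collected): B

Answer: A C D E F G H I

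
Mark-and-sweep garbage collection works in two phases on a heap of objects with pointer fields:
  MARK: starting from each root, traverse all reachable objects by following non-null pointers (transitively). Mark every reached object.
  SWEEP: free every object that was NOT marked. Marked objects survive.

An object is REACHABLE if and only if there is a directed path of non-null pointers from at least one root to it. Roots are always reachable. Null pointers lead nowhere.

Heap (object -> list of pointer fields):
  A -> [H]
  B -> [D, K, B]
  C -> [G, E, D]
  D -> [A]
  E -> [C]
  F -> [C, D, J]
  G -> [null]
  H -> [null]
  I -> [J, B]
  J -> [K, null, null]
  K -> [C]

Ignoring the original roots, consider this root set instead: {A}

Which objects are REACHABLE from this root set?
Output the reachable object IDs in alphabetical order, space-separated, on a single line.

Roots: A
Mark A: refs=H, marked=A
Mark H: refs=null, marked=A H
Unmarked (collected): B C D E F G I J K

Answer: A H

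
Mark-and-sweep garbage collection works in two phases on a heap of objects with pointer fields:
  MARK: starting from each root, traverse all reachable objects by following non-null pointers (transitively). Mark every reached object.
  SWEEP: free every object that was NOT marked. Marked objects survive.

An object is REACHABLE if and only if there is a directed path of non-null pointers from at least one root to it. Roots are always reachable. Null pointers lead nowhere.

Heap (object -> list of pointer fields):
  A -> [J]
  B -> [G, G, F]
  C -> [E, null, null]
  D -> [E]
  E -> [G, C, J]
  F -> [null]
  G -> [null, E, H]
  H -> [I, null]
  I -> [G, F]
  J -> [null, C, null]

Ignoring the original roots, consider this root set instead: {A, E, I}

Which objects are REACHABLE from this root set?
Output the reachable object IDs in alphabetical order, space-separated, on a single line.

Roots: A E I
Mark A: refs=J, marked=A
Mark E: refs=G C J, marked=A E
Mark I: refs=G F, marked=A E I
Mark J: refs=null C null, marked=A E I J
Mark G: refs=null E H, marked=A E G I J
Mark C: refs=E null null, marked=A C E G I J
Mark F: refs=null, marked=A C E F G I J
Mark H: refs=I null, marked=A C E F G H I J
Unmarked (collected): B D

Answer: A C E F G H I J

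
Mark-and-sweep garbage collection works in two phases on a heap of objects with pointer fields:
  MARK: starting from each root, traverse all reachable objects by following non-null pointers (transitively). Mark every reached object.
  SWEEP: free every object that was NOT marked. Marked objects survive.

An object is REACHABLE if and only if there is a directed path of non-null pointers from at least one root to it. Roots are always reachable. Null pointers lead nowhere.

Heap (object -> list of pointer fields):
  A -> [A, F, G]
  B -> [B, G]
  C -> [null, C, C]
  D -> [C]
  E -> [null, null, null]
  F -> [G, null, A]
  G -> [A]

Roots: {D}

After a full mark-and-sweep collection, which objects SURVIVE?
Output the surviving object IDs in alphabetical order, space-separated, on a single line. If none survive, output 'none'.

Roots: D
Mark D: refs=C, marked=D
Mark C: refs=null C C, marked=C D
Unmarked (collected): A B E F G

Answer: C D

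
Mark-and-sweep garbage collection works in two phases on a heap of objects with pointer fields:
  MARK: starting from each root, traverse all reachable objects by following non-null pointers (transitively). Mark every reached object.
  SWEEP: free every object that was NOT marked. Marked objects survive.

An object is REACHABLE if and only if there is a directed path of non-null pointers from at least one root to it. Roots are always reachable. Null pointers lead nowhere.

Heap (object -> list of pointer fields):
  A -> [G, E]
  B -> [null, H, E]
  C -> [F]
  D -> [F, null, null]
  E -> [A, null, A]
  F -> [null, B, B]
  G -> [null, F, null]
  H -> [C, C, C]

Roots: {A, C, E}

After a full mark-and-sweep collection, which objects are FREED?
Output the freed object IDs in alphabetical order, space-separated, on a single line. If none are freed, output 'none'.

Roots: A C E
Mark A: refs=G E, marked=A
Mark C: refs=F, marked=A C
Mark E: refs=A null A, marked=A C E
Mark G: refs=null F null, marked=A C E G
Mark F: refs=null B B, marked=A C E F G
Mark B: refs=null H E, marked=A B C E F G
Mark H: refs=C C C, marked=A B C E F G H
Unmarked (collected): D

Answer: D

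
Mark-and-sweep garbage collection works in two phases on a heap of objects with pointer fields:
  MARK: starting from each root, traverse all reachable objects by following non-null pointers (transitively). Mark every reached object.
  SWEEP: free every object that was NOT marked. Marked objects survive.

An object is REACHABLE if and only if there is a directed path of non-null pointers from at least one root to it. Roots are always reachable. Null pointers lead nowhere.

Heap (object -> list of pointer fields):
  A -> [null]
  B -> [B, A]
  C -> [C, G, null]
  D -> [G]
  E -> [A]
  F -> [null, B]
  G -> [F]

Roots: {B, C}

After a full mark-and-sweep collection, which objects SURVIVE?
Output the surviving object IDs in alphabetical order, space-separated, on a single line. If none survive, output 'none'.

Roots: B C
Mark B: refs=B A, marked=B
Mark C: refs=C G null, marked=B C
Mark A: refs=null, marked=A B C
Mark G: refs=F, marked=A B C G
Mark F: refs=null B, marked=A B C F G
Unmarked (collected): D E

Answer: A B C F G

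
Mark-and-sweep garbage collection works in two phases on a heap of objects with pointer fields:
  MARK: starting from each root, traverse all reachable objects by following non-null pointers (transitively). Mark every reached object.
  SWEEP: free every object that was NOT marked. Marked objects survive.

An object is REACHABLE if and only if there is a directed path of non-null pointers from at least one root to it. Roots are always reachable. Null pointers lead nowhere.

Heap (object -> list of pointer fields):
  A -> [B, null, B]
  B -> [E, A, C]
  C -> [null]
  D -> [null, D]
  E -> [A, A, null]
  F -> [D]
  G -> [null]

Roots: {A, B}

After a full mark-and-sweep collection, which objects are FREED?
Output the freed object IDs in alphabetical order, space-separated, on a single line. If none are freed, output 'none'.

Answer: D F G

Derivation:
Roots: A B
Mark A: refs=B null B, marked=A
Mark B: refs=E A C, marked=A B
Mark E: refs=A A null, marked=A B E
Mark C: refs=null, marked=A B C E
Unmarked (collected): D F G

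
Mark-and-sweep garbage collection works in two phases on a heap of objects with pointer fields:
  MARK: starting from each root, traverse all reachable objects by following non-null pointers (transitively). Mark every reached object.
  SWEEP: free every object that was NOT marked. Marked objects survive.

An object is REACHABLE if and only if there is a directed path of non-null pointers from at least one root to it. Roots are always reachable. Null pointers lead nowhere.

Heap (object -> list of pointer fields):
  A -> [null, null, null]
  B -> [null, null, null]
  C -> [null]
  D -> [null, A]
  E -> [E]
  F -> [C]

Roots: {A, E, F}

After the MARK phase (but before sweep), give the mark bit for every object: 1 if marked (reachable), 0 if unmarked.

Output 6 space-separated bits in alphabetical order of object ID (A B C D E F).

Answer: 1 0 1 0 1 1

Derivation:
Roots: A E F
Mark A: refs=null null null, marked=A
Mark E: refs=E, marked=A E
Mark F: refs=C, marked=A E F
Mark C: refs=null, marked=A C E F
Unmarked (collected): B D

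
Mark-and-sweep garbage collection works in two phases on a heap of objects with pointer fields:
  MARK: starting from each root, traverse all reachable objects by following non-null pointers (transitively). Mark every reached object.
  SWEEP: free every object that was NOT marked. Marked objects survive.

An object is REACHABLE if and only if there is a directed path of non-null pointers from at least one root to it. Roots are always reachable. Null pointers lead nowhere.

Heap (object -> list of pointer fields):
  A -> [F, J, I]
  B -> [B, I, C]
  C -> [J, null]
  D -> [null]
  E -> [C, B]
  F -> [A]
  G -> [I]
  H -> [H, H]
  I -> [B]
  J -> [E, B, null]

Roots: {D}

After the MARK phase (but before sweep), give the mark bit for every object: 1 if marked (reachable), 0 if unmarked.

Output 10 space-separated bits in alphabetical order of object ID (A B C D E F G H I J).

Roots: D
Mark D: refs=null, marked=D
Unmarked (collected): A B C E F G H I J

Answer: 0 0 0 1 0 0 0 0 0 0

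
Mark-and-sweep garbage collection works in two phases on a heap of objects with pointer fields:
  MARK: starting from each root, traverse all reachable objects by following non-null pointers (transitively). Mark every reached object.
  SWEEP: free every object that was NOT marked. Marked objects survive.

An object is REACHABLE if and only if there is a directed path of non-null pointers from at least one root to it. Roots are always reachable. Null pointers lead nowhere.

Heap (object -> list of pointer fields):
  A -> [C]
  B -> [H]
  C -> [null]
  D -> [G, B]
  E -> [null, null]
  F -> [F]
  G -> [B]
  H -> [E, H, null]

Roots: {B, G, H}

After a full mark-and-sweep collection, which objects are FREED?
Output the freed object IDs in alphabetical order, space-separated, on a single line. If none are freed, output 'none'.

Roots: B G H
Mark B: refs=H, marked=B
Mark G: refs=B, marked=B G
Mark H: refs=E H null, marked=B G H
Mark E: refs=null null, marked=B E G H
Unmarked (collected): A C D F

Answer: A C D F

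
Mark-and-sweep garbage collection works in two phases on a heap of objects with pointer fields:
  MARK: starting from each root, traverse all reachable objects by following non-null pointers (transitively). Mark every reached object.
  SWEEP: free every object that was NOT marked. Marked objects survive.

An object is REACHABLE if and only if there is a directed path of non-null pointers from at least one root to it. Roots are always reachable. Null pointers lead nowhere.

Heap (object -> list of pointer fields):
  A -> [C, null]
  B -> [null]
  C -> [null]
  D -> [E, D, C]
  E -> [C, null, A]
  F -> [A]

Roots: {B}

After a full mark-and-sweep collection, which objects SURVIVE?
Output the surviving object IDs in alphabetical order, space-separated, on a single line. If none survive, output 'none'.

Answer: B

Derivation:
Roots: B
Mark B: refs=null, marked=B
Unmarked (collected): A C D E F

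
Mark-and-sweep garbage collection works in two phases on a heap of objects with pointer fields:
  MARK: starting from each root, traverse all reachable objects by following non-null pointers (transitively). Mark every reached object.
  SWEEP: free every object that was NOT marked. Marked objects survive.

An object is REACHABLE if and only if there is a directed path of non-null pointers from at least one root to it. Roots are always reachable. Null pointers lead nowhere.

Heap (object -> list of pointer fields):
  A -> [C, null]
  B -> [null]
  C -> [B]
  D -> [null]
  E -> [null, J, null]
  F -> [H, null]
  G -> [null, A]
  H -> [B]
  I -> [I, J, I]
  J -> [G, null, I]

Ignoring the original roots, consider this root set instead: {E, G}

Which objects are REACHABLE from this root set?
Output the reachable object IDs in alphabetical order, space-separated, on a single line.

Roots: E G
Mark E: refs=null J null, marked=E
Mark G: refs=null A, marked=E G
Mark J: refs=G null I, marked=E G J
Mark A: refs=C null, marked=A E G J
Mark I: refs=I J I, marked=A E G I J
Mark C: refs=B, marked=A C E G I J
Mark B: refs=null, marked=A B C E G I J
Unmarked (collected): D F H

Answer: A B C E G I J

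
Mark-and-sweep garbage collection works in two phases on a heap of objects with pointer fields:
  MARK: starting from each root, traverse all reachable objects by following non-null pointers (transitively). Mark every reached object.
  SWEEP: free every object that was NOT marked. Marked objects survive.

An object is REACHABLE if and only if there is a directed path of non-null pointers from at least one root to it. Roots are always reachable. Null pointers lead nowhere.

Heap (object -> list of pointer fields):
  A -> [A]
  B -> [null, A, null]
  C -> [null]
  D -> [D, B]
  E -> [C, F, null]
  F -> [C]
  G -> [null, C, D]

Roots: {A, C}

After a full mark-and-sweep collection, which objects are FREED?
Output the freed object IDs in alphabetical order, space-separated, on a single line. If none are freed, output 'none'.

Roots: A C
Mark A: refs=A, marked=A
Mark C: refs=null, marked=A C
Unmarked (collected): B D E F G

Answer: B D E F G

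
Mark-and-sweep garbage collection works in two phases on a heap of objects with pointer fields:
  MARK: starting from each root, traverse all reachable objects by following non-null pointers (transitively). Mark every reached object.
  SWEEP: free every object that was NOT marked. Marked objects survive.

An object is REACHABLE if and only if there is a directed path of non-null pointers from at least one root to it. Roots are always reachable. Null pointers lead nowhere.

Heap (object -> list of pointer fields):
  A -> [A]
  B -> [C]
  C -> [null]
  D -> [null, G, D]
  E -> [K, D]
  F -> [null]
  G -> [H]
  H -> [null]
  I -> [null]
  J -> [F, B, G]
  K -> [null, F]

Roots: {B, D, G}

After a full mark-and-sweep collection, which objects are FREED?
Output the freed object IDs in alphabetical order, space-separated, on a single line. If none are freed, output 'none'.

Roots: B D G
Mark B: refs=C, marked=B
Mark D: refs=null G D, marked=B D
Mark G: refs=H, marked=B D G
Mark C: refs=null, marked=B C D G
Mark H: refs=null, marked=B C D G H
Unmarked (collected): A E F I J K

Answer: A E F I J K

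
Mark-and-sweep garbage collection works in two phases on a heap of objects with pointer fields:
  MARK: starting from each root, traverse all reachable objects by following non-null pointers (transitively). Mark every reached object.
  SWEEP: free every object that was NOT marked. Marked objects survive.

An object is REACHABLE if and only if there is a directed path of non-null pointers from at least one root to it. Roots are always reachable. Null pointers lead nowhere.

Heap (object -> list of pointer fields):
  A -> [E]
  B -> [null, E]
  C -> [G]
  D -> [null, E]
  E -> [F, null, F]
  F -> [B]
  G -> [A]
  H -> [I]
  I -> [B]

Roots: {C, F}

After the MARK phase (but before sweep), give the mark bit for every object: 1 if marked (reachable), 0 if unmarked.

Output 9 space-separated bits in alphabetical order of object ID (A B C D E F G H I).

Roots: C F
Mark C: refs=G, marked=C
Mark F: refs=B, marked=C F
Mark G: refs=A, marked=C F G
Mark B: refs=null E, marked=B C F G
Mark A: refs=E, marked=A B C F G
Mark E: refs=F null F, marked=A B C E F G
Unmarked (collected): D H I

Answer: 1 1 1 0 1 1 1 0 0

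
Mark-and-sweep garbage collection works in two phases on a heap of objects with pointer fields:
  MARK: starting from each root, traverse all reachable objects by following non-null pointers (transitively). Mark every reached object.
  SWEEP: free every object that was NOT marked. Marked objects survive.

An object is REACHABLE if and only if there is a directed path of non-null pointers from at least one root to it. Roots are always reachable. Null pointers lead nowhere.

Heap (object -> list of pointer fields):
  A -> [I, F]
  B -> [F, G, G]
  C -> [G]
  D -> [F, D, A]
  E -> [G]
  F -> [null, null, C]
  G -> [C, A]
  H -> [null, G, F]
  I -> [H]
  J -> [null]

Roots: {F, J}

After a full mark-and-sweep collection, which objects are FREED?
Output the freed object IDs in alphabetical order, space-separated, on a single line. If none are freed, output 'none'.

Roots: F J
Mark F: refs=null null C, marked=F
Mark J: refs=null, marked=F J
Mark C: refs=G, marked=C F J
Mark G: refs=C A, marked=C F G J
Mark A: refs=I F, marked=A C F G J
Mark I: refs=H, marked=A C F G I J
Mark H: refs=null G F, marked=A C F G H I J
Unmarked (collected): B D E

Answer: B D E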